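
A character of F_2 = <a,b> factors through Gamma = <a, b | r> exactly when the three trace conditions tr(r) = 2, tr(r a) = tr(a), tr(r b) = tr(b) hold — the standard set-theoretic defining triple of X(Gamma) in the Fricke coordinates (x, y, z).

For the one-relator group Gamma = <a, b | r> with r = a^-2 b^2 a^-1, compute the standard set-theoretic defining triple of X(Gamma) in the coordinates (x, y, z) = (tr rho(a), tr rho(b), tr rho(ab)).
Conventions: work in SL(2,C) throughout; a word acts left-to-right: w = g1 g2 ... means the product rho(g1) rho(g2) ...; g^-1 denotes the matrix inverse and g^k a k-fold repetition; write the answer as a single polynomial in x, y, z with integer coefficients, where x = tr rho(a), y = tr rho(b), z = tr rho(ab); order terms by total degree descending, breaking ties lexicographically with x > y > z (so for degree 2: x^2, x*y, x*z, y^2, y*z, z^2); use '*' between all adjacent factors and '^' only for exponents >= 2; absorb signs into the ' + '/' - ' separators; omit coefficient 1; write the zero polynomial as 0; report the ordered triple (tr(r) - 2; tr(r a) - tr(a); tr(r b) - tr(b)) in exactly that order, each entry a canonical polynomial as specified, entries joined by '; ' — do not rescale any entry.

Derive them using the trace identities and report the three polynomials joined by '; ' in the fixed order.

x^3*y^2 - x^2*y*z - x^3 - 2*x*y^2 + y*z + 3*x - 2; x^2*y^2 - x*y*z - x^2 - y^2 - x + 2; x^3*y^3 - 2*x^2*y^2*z - x^3*y - x*y^3 + x*y*z^2 + x^2*z + y^2*z + x*y - y - z

tr(b^2) = tr(b) tr(b) - tr(1)   [square of b] = y^2 - 2
tr(b^2 a) = tr(b) tr(a b) - tr(a)   [square of b] = y*z - x
tr(a^-1 b^2) = tr(b^2) tr(a) - tr(b^2 a)   [inverse elimination on a] = x*y^2 - y*z - x
tr(b^2 a^-2) = tr(a^-1 b^2) tr(a) - tr(a^-1 b^2 a)   [inverse elimination on a] = x^2*y^2 - x*y*z - x^2 - y^2 + 2
tr(a^-2 b^2 a^-1) = tr(b^2 a^-2) tr(a) - tr(b^2 a^-1)   [inverse elimination on a] = x^3*y^2 - x^2*y*z - x^3 - 2*x*y^2 + y*z + 3*x
tr(b^3) = tr(b) tr(b^2) - tr(b)  (reduce the b square) = y^3 - 3*y
tr(b^3 a) = tr(b) tr(b a b) - tr(b a)  (reduce the b square) = y^2*z - x*y - z
tr(b a^-1 b^2) = tr(b^3) tr(a) - tr(b^3 a)  (eliminate a^-1) = x*y^3 - y^2*z - 2*x*y + z
tr(a b a b) = tr(a b) tr(a b) - tr(1)  (split on a) = z^2 - 2
tr(a b a) = tr(a) tr(b a) - tr(b)  (reduce the a square) = x*z - y
tr(b^2 a b a) = tr(b) tr(a b a b) - tr(a b a)  (reduce the b square) = y*z^2 - x*z - y
tr(b a^-1 b^2 a) = tr(b^2 a b) tr(a) - tr(b^2 a b a)  (eliminate a^-1) = x*y^2*z - x^2*y - y*z^2 + y
tr(b^2 a^-1 b a^-1) = tr(b a^-1 b^2) tr(a) - tr(b a^-1 b^2 a)  (eliminate a^-1) = x^2*y^3 - 2*x*y^2*z - x^2*y + y*z^2 + x*z - y
tr(a^-2 b^2 a^-1 b) = tr(b^2 a^-1 b a^-1) tr(a) - tr(b^2 a^-1 b)  (eliminate a^-1) = x^3*y^3 - 2*x^2*y^2*z - x^3*y - x*y^3 + x*y*z^2 + x^2*z + y^2*z + x*y - z
assemble the triple (tr(r) - 2; tr(r a) - x; tr(r b) - y)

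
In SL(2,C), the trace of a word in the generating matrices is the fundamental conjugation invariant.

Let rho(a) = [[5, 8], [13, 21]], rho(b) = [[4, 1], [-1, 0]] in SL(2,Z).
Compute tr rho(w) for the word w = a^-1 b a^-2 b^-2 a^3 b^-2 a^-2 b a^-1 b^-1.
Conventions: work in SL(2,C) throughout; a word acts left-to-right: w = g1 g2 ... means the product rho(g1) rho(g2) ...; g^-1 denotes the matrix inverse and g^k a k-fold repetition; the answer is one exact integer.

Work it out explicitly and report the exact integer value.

1452799491152830

rho(a^-1) = [[21, -8], [-13, 5]]
... * rho(b) = [[4, 1], [-1, 0]]  ->  [[92, 21], [-57, -13]]
... * rho(a^-1) = [[21, -8], [-13, 5]]  ->  [[1659, -631], [-1028, 391]]
... * rho(a^-1) = [[21, -8], [-13, 5]]  ->  [[43042, -16427], [-26671, 10179]]
... * rho(b^-1) = [[0, -1], [1, 4]]  ->  [[-16427, -108750], [10179, 67387]]
... * rho(b^-1) = [[0, -1], [1, 4]]  ->  [[-108750, -418573], [67387, 259369]]
... * rho(a) = [[5, 8], [13, 21]]  ->  [[-5985199, -9660033], [3708732, 5985845]]
... * rho(a) = [[5, 8], [13, 21]]  ->  [[-155506424, -250742285], [96359645, 155372601]]
... * rho(a) = [[5, 8], [13, 21]]  ->  [[-4037181825, -6509639377], [2501642038, 4033701781]]
... * rho(b^-1) = [[0, -1], [1, 4]]  ->  [[-6509639377, -22001375683], [4033701781, 13633165086]]
... * rho(b^-1) = [[0, -1], [1, 4]]  ->  [[-22001375683, -81495863355], [13633165086, 50498958563]]
... * rho(a^-1) = [[21, -8], [-13, 5]]  ->  [[597417334272, -231468311311], [-370189994513, 143429472127]]
... * rho(a^-1) = [[21, -8], [-13, 5]]  ->  [[15554852066755, -5936680230731], [-9638573022424, 3678667316739]]
... * rho(b) = [[4, 1], [-1, 0]]  ->  [[68156088497751, 15554852066755], [-42232959406435, -9638573022424]]
... * rho(a^-1) = [[21, -8], [-13, 5]]  ->  [[1229064781584956, -467474447648233], [-761590698243623, 289670810139360]]
... * rho(b^-1) = [[0, -1], [1, 4]]  ->  [[-467474447648233, -3098962572177888], [289670810139360, 1920273938801063]]
tr = -467474447648233 + 1920273938801063 = 1452799491152830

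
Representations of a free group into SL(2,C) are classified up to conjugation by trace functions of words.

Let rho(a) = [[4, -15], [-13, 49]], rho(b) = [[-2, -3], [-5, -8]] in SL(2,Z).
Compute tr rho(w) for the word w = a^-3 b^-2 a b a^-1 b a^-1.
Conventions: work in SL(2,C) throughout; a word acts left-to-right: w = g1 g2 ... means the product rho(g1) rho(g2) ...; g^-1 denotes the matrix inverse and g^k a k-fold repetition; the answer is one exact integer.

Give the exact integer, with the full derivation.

rho(a^-1) = [[49, 15], [13, 4]]
... * rho(a^-1) = [[49, 15], [13, 4]]  ->  [[2596, 795], [689, 211]]
... * rho(a^-1) = [[49, 15], [13, 4]]  ->  [[137539, 42120], [36504, 11179]]
... * rho(b^-1) = [[-8, 3], [5, -2]]  ->  [[-889712, 328377], [-236137, 87154]]
... * rho(b^-1) = [[-8, 3], [5, -2]]  ->  [[8759581, -3325890], [2324866, -882719]]
... * rho(a) = [[4, -15], [-13, 49]]  ->  [[78274894, -294362325], [20774811, -78126221]]
... * rho(b) = [[-2, -3], [-5, -8]]  ->  [[1315261837, 2120073918], [349081483, 562685335]]
... * rho(a^-1) = [[49, 15], [13, 4]]  ->  [[92008790947, 28209223227], [24419902022, 7486963585]]
... * rho(b) = [[-2, -3], [-5, -8]]  ->  [[-325063698029, -501700158657], [-86274621969, -133155414746]]
... * rho(a^-1) = [[49, 15], [13, 4]]  ->  [[-22450223265962, -6882756105063], [-5958476868179, -1826740988519]]
tr = -22450223265962 + -1826740988519 = -24276964254481

-24276964254481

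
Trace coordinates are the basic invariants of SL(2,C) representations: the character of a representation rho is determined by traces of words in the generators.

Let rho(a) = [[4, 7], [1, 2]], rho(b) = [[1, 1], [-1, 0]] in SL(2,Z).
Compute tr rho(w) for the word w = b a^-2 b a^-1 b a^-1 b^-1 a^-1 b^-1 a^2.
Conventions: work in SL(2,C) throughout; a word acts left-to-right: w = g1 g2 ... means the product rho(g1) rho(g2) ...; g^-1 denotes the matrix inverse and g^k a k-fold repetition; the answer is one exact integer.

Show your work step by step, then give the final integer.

-203566

rho(b) = [[1, 1], [-1, 0]]
... * rho(a^-1) = [[2, -7], [-1, 4]]  ->  [[1, -3], [-2, 7]]
... * rho(a^-1) = [[2, -7], [-1, 4]]  ->  [[5, -19], [-11, 42]]
... * rho(b) = [[1, 1], [-1, 0]]  ->  [[24, 5], [-53, -11]]
... * rho(a^-1) = [[2, -7], [-1, 4]]  ->  [[43, -148], [-95, 327]]
... * rho(b) = [[1, 1], [-1, 0]]  ->  [[191, 43], [-422, -95]]
... * rho(a^-1) = [[2, -7], [-1, 4]]  ->  [[339, -1165], [-749, 2574]]
... * rho(b^-1) = [[0, -1], [1, 1]]  ->  [[-1165, -1504], [2574, 3323]]
... * rho(a^-1) = [[2, -7], [-1, 4]]  ->  [[-826, 2139], [1825, -4726]]
... * rho(b^-1) = [[0, -1], [1, 1]]  ->  [[2139, 2965], [-4726, -6551]]
... * rho(a) = [[4, 7], [1, 2]]  ->  [[11521, 20903], [-25455, -46184]]
... * rho(a) = [[4, 7], [1, 2]]  ->  [[66987, 122453], [-148004, -270553]]
tr = 66987 + -270553 = -203566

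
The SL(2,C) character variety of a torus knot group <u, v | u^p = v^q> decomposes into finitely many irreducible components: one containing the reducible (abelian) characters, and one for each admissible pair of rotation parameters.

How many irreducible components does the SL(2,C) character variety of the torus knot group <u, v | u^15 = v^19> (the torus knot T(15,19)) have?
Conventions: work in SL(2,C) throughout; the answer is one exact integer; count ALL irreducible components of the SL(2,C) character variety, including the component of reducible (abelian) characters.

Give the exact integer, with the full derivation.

127

Gamma = < u, v | u^15 = v^19 > (torus knot T(15,19)); the central element u^15 = v^19 acts as +I or -I in any irreducible SL(2,C) representation.
So on each irreducible component the traces are pinned: tr(u) = 2*cos(pi*alpha/15) with 1 <= alpha <= 14, tr(v) = 2*cos(pi*beta/19) with 1 <= beta <= 18.
The two central values (-1)^alpha I and (-1)^beta I must be the same matrix, so alpha and beta share a parity.
Counting: 7 odd alphas x 9 odd betas + 7 even alphas x 9 even betas = 63 + 63 = 126.
components with irreducible characters: 126; plus the single component of reducible (abelian) characters: total 127.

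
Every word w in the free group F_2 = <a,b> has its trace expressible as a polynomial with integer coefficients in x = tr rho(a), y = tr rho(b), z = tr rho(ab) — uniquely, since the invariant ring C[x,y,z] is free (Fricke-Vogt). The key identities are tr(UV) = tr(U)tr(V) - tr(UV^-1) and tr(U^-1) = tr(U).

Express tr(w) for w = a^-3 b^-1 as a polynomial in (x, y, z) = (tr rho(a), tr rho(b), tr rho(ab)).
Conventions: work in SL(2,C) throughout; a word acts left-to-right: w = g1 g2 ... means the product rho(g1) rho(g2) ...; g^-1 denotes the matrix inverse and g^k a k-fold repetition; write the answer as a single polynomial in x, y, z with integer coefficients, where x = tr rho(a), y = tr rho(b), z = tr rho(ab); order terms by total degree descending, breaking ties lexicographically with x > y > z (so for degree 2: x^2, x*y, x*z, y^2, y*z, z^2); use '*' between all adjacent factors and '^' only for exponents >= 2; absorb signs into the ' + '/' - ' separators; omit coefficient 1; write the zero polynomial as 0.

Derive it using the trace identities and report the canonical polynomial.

x^2*z - x*y - z

tr(a^-1) = tr(a) = x
tr(a^-1 b) = tr(b) * tr(a) - tr(b a) = x*y - z
tr(b^-1 a^-1) = tr(a^-1) * tr(b) - tr(a^-1 b) = z
tr(b^-1 a^-2) = tr(b^-1 a^-1) * tr(a) - tr(b^-1) = x*z - y
tr(a^-3 b^-1) = tr(b^-1 a^-2) * tr(a) - tr(b^-1 a^-1) = x^2*z - x*y - z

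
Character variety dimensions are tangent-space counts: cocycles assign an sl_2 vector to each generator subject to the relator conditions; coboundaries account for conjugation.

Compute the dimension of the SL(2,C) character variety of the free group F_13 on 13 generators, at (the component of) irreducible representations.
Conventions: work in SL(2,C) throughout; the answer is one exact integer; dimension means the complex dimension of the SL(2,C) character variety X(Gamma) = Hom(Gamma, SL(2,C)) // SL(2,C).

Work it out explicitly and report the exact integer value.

Gamma = F_13 has 13 generators and no relators.
So Z^1 = (sl_2)^13 in full: dim Z^1 = 39.
dim B^1 = 3: the coboundary map is injective because an irreducible image has centralizer 0 in sl_2.
dim X = dim H^1 = dim Z^1 - dim B^1 = 39 - 3 = 36.

36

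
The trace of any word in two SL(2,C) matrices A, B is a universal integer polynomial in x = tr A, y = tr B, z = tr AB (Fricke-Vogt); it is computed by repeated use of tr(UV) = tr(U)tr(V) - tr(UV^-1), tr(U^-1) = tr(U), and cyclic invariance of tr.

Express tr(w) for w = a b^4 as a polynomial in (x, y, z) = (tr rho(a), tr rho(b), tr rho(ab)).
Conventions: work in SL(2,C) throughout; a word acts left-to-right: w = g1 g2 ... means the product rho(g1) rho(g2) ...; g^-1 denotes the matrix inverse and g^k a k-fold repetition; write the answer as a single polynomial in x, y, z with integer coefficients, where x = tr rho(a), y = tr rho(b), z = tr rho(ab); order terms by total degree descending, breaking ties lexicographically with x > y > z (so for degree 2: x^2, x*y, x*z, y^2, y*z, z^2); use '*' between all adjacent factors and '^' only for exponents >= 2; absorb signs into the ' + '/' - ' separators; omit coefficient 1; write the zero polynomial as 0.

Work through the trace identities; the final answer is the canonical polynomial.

y^3*z - x*y^2 - 2*y*z + x

trace(b a b) = trace(b) trace(a b) - trace(a)   [square of b] = y*z - x
and trace(b a b^2) = trace(b) trace(b a b) - trace(b a)   [square of b] = y^2*z - x*y - z
trace(a b^4) = trace(b) trace(b a b^2) - trace(b a b)   [square of b] = y^3*z - x*y^2 - 2*y*z + x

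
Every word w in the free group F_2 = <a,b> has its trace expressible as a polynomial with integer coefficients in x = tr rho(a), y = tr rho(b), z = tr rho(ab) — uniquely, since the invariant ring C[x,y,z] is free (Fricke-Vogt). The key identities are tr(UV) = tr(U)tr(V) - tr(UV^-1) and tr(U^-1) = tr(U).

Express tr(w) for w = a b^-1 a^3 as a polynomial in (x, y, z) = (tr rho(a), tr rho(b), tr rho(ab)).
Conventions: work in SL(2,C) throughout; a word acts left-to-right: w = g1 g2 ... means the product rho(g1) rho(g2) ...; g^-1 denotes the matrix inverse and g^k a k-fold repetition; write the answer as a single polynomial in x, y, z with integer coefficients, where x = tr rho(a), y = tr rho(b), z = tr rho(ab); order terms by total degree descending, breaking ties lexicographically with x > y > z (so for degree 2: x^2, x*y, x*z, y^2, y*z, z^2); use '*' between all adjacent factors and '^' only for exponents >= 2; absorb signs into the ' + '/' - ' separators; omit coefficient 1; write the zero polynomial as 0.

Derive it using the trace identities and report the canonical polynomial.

x^4*y - x^3*z - 3*x^2*y + 2*x*z + y

trace(a^2) = trace(a)*trace(a) - trace(1)  (reduce the a square) = x^2 - 2
and trace(a^3) = trace(a)*trace(a^2) - trace(a)  (reduce the a square) = x^3 - 3*x
trace(a^4) = trace(a)*trace(a^3) - trace(a^2)  (reduce the a square) = x^4 - 4*x^2 + 2
trace(b a^2) = trace(a)*trace(b a) - trace(b)  (reduce the a square) = x*z - y
trace(a b a^2) = trace(a)*trace(b a^2) - trace(b a)  (reduce the a square) = x^2*z - x*y - z
and trace(a^4 b) = trace(a)*trace(a b a^2) - trace(a b a)  (reduce the a square) = x^3*z - x^2*y - 2*x*z + y
next, trace(a b^-1 a^3) = trace(a^4)*trace(b) - trace(a^4 b)  (eliminate b^-1) = x^4*y - x^3*z - 3*x^2*y + 2*x*z + y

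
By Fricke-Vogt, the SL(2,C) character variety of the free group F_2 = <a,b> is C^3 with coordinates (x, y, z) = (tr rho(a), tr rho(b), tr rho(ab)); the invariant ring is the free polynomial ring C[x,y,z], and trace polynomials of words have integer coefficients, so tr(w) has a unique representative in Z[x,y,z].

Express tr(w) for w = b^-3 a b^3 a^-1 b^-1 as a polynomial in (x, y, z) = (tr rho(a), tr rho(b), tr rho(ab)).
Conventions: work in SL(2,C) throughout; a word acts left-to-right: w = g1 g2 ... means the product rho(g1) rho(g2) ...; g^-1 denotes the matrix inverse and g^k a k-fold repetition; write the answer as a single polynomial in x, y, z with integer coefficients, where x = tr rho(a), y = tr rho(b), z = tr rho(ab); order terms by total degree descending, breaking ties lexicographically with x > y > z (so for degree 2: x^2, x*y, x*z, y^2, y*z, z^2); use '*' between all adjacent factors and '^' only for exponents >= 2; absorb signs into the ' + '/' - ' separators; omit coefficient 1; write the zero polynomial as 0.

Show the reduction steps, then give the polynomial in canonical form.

-x*y^6*z + x^2*y^5 + y^7 + y^5*z^2 + 3*x*y^4*z - 3*x^2*y^3 - 7*y^5 - 3*y^3*z^2 - 2*x*y^2*z + 2*x^2*y + 14*y^3 + 2*y*z^2 - 7*y

tr(a^2 b) = tr(a) * tr(b a) - tr(b)   [square of a] = x*z - y
tr(a^2) = tr(a) * tr(a) - tr(1)   [square of a] = x^2 - 2
tr(b a^2 b) = tr(b) * tr(a^2 b) - tr(a^2)   [square of b] = x*y*z - x^2 - y^2 + 2
tr(a b^3 a) = tr(b) * tr(b a^2 b) - tr(b a^2)   [square of b] = x*y^2*z - x^2*y - y^3 - x*z + 3*y
tr(a b a b) = tr(b a) * tr(b a) - tr(1)   [split at a repeated b] = z^2 - 2
tr(a b a b^2) = tr(b) * tr(a b a b) - tr(a b a)   [square of b] = y*z^2 - x*z - y
tr(a b^3 a b) = tr(b) * tr(a b a b^2) - tr(a b a b)   [square of b] = y^2*z^2 - x*y*z - y^2 - z^2 + 2
tr(a b^3 a b^-1) = tr(a b^3 a) * tr(b) - tr(a b^3 a b)   [inverse elimination on b] = x*y^3*z - x^2*y^2 - y^4 - y^2*z^2 + 4*y^2 + z^2 - 2
tr(b^-1 a b^3 a b^-1) = tr(a b^3 a b^-1) * tr(b) - tr(a b^3 a)   [inverse elimination on b] = x*y^4*z - x^2*y^3 - y^5 - y^3*z^2 - x*y^2*z + x^2*y + 5*y^3 + y*z^2 + x*z - 5*y
tr(b^-3 a b^3 a) = tr(b^-1 a b^3 a b^-1) * tr(b) - tr(b^-1 a b^3 a)   [inverse elimination on b] = x*y^5*z - x^2*y^4 - y^6 - y^4*z^2 - 2*x*y^3*z + 2*x^2*y^2 + 6*y^4 + 2*y^2*z^2 + x*y*z - 9*y^2 - z^2 + 2
tr(b^-2 a b^3 a^-1 b^-1) = tr(b^-3 a b^3) * tr(a) - tr(b^-3 a b^3 a)   [inverse elimination on a] = -x*y^5*z + x^2*y^4 + y^6 + y^4*z^2 + 2*x*y^3*z - 2*x^2*y^2 - 6*y^4 - 2*y^2*z^2 - x*y*z + x^2 + 9*y^2 + z^2 - 2
tr(b^2) = tr(b) * tr(b) - tr(1)   [square of b] = y^2 - 2
tr(b^3) = tr(b) * tr(b^2) - tr(b)   [square of b] = y^3 - 3*y
tr(a b^2) = tr(b) * tr(a b) - tr(a)   [square of b] = y*z - x
tr(b^2 a b) = tr(b) * tr(a b^2) - tr(a b)   [square of b] = y^2*z - x*y - z
tr(b a b^3) = tr(b) * tr(b^2 a b) - tr(b^2 a)   [square of b] = y^3*z - x*y^2 - 2*y*z + x
tr(a b^3 a^-1 b) = tr(b a b^3) * tr(a) - tr(b a b^3 a)   [inverse elimination on a] = x*y^3*z - x^2*y^2 - y^2*z^2 - x*y*z + x^2 + y^2 + z^2 - 2
tr(a b^3 a^-1 b^-1) = tr(a b^3 a^-1) * tr(b) - tr(a b^3 a^-1 b)   [inverse elimination on b] = -x*y^3*z + x^2*y^2 + y^4 + y^2*z^2 + x*y*z - x^2 - 4*y^2 - z^2 + 2
tr(b^-2 a b^3 a^-1) = tr(a b^3 a^-1 b^-1) * tr(b) - tr(a b^3 a^-1)   [inverse elimination on b] = -x*y^4*z + x^2*y^3 + y^5 + y^3*z^2 + x*y^2*z - x^2*y - 5*y^3 - y*z^2 + 5*y
tr(b^-3 a b^3 a^-1 b^-1) = tr(b^-2 a b^3 a^-1 b^-1) * tr(b) - tr(b^-2 a b^3 a^-1)   [inverse elimination on b] = -x*y^6*z + x^2*y^5 + y^7 + y^5*z^2 + 3*x*y^4*z - 3*x^2*y^3 - 7*y^5 - 3*y^3*z^2 - 2*x*y^2*z + 2*x^2*y + 14*y^3 + 2*y*z^2 - 7*y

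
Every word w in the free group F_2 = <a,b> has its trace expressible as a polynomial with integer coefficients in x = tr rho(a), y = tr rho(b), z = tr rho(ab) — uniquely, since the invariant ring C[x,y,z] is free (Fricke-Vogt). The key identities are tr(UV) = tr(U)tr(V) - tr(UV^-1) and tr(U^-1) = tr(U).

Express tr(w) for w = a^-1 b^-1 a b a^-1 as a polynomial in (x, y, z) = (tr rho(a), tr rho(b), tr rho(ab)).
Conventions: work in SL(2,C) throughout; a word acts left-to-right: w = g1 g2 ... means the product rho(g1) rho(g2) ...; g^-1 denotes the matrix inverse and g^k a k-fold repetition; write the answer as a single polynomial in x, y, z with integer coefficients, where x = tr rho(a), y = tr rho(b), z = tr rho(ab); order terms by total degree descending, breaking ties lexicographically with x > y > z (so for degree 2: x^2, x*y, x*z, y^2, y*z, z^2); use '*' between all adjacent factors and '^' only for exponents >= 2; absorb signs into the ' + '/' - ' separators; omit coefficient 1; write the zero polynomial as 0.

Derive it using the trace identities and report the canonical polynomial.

trace(a b a) = trace(a)*trace(b a) - trace(b) = x*z - y
trace(a b a b) = trace(b a)*trace(b a) - trace(1) = z^2 - 2
trace(b^-1 a b a) = trace(a b a)*trace(b) - trace(a b a b) = x*y*z - y^2 - z^2 + 2
trace(b^-1 a b a^-1) = trace(b^-1 a b)*trace(a) - trace(b^-1 a b a) = -x*y*z + x^2 + y^2 + z^2 - 2
trace(a^-1 b^-1 a b a^-1) = trace(b^-1 a b a^-1)*trace(a) - trace(b^-1 a b) = -x^2*y*z + x^3 + x*y^2 + x*z^2 - 3*x

-x^2*y*z + x^3 + x*y^2 + x*z^2 - 3*x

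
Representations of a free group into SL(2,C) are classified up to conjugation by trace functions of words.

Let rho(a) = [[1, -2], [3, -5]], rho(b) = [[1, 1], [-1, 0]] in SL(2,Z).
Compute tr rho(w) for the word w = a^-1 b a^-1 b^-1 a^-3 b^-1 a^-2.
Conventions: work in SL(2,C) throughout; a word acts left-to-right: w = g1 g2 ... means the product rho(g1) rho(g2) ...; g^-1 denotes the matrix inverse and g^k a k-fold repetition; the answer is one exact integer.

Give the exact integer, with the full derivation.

rho(a^-1) = [[-5, 2], [-3, 1]]
... * rho(b) = [[1, 1], [-1, 0]]  ->  [[-7, -5], [-4, -3]]
... * rho(a^-1) = [[-5, 2], [-3, 1]]  ->  [[50, -19], [29, -11]]
... * rho(b^-1) = [[0, -1], [1, 1]]  ->  [[-19, -69], [-11, -40]]
... * rho(a^-1) = [[-5, 2], [-3, 1]]  ->  [[302, -107], [175, -62]]
... * rho(a^-1) = [[-5, 2], [-3, 1]]  ->  [[-1189, 497], [-689, 288]]
... * rho(a^-1) = [[-5, 2], [-3, 1]]  ->  [[4454, -1881], [2581, -1090]]
... * rho(b^-1) = [[0, -1], [1, 1]]  ->  [[-1881, -6335], [-1090, -3671]]
... * rho(a^-1) = [[-5, 2], [-3, 1]]  ->  [[28410, -10097], [16463, -5851]]
... * rho(a^-1) = [[-5, 2], [-3, 1]]  ->  [[-111759, 46723], [-64762, 27075]]
tr = -111759 + 27075 = -84684

-84684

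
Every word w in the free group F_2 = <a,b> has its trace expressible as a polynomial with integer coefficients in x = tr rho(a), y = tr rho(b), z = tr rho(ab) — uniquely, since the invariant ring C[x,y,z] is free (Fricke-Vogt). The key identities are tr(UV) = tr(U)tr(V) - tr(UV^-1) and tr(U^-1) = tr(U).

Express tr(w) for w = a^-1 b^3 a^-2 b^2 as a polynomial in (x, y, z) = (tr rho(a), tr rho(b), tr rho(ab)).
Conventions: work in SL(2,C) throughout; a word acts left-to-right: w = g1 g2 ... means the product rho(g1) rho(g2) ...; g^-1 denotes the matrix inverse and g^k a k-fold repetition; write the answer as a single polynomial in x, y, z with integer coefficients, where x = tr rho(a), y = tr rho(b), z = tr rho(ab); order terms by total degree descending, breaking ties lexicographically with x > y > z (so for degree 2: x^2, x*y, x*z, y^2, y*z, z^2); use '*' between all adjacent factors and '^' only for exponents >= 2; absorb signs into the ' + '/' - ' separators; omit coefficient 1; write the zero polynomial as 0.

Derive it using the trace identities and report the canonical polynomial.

x^3*y^5 - 2*x^2*y^4*z - 3*x^3*y^3 - x*y^5 + x*y^3*z^2 + 4*x^2*y^2*z + y^4*z + 2*x^3*y + 4*x*y^3 - x*y*z^2 - x^2*z - 3*y^2*z - 4*x*y + z

tr(b^2) = tr(b)*tr(b) - tr(1) = y^2 - 2
tr(b^3) = tr(b)*tr(b^2) - tr(b) = y^3 - 3*y
tr(b^4) = tr(b)*tr(b^3) - tr(b^2) = y^4 - 4*y^2 + 2
tr(b^5) = tr(b)*tr(b^4) - tr(b^3) = y^5 - 5*y^3 + 5*y
tr(b a b) = tr(b)*tr(a b) - tr(a) = y*z - x
tr(a b^3) = tr(b)*tr(b a b) - tr(b a) = y^2*z - x*y - z
tr(a b^4) = tr(b)*tr(a b^3) - tr(a b^2) = y^3*z - x*y^2 - 2*y*z + x
tr(b^5 a) = tr(b)*tr(a b^4) - tr(a b^3) = y^4*z - x*y^3 - 3*y^2*z + 2*x*y + z
tr(a^-1 b^5) = tr(b^5)*tr(a) - tr(b^5 a) = x*y^5 - y^4*z - 4*x*y^3 + 3*y^2*z + 3*x*y - z
tr(b^3 a^-2 b^2) = tr(a^-1 b^5)*tr(a) - tr(a^-1 b^5 a) = x^2*y^5 - x*y^4*z - 4*x^2*y^3 - y^5 + 3*x*y^2*z + 3*x^2*y + 5*y^3 - x*z - 5*y
tr(a b a b) = tr(a b)*tr(a b) - tr(1) = z^2 - 2
tr(a b a) = tr(a)*tr(b a) - tr(b) = x*z - y
tr(a b^2 a b) = tr(b)*tr(a b a b) - tr(a b a) = y*z^2 - x*z - y
tr(a b^2 a) = tr(a)*tr(b^2 a) - tr(b^2) = x*y*z - x^2 - y^2 + 2
tr(a b^2 a b^2) = tr(b)*tr(a b^2 a b) - tr(a b^2 a) = y^2*z^2 - 2*x*y*z + x^2 - 2
tr(b^2 a b^3 a) = tr(b)*tr(a b^2 a b^2) - tr(a b^2 a b) = y^3*z^2 - 2*x*y^2*z + x^2*y - y*z^2 + x*z - y
tr(a^-1 b^2 a b^3) = tr(b^2 a b^3)*tr(a) - tr(b^2 a b^3 a) = x*y^4*z - x^2*y^3 - y^3*z^2 - x*y^2*z + x^2*y + y*z^2 + y
tr(b^3 a^-2 b^2 a) = tr(a^-1 b^2 a b^3)*tr(a) - tr(a^-1 b^2 a b^3 a) = x^2*y^4*z - x^3*y^3 - x*y^3*z^2 - x^2*y^2*z - y^4*z + x^3*y + x*y^3 + x*y*z^2 + 3*y^2*z - x*y - z
tr(a^-1 b^3 a^-2 b^2) = tr(b^3 a^-2 b^2)*tr(a) - tr(b^3 a^-2 b^2 a) = x^3*y^5 - 2*x^2*y^4*z - 3*x^3*y^3 - x*y^5 + x*y^3*z^2 + 4*x^2*y^2*z + y^4*z + 2*x^3*y + 4*x*y^3 - x*y*z^2 - x^2*z - 3*y^2*z - 4*x*y + z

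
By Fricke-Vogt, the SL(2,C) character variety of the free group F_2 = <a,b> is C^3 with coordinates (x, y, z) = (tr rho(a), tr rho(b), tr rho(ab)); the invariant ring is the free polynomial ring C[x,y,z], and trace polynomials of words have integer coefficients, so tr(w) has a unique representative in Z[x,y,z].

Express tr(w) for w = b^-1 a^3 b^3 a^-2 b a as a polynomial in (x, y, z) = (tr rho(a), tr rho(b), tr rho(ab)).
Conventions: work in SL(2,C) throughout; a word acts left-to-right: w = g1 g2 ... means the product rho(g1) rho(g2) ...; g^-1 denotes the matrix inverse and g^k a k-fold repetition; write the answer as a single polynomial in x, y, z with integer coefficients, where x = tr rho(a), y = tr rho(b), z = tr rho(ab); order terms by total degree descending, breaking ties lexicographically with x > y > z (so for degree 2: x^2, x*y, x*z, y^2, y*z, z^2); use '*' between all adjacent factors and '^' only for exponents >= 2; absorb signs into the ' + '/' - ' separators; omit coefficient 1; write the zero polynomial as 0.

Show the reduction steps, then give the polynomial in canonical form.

x^5*y^4*z - x^6*y^3 - x^4*y^5 - 2*x^4*y^3*z^2 - x^3*y^4*z + x^3*y^2*z^3 + x^6*y + 7*x^4*y^3 + 2*x^4*y*z^2 + 2*x^2*y^5 + 3*x^2*y^3*z^2 - x^5*z - 4*x^3*y^2*z - x^3*z^3 - x*y^2*z^3 - 6*x^4*y - 11*x^2*y^3 - 3*x^2*y*z^2 - y^5 - y^3*z^2 + 5*x^3*z + 4*x*y^2*z + x*z^3 + 9*x^2*y + 5*y^3 + 2*y*z^2 - 5*x*z - 5*y

next, trace(b^2 a) = trace(b) trace(a b) - trace(a)   [square of b] = y*z - x
trace(b^2) = trace(b) trace(b) - trace(1)   [square of b] = y^2 - 2
trace(b^2 a^2) = trace(a) trace(b^2 a) - trace(b^2)   [square of a] = x*y*z - x^2 - y^2 + 2
trace(a^2 b^2 a) = trace(a) trace(b^2 a^2) - trace(b^2 a)   [square of a] = x^2*y*z - x^3 - x*y^2 - y*z + 3*x
and trace(a^4 b^2) = trace(a) trace(a^2 b^2 a) - trace(a^2 b^2)   [square of a] = x^3*y*z - x^4 - x^2*y^2 - 2*x*y*z + 4*x^2 + y^2 - 2
trace(a b a) = trace(a) trace(b a) - trace(b)   [square of a] = x*z - y
trace(a b a^2) = trace(a) trace(a b a) - trace(a b)   [square of a] = x^2*z - x*y - z
and trace(a^4 b) = trace(a) trace(a b a^2) - trace(a b a)   [square of a] = x^3*z - x^2*y - 2*x*z + y
next, trace(b^2 a^4 b) = trace(b) trace(a^4 b^2) - trace(a^4 b)   [square of b] = x^3*y^2*z - x^4*y - x^2*y^3 - x^3*z - 2*x*y^2*z + 5*x^2*y + y^3 + 2*x*z - 3*y
trace(a^3 b^4 a) = trace(b) trace(b^2 a^4 b) - trace(b^2 a^4)   [square of b] = x^3*y^3*z - x^4*y^2 - x^2*y^4 - 2*x^3*y*z - 2*x*y^3*z + x^4 + 6*x^2*y^2 + y^4 + 4*x*y*z - 4*x^2 - 4*y^2 + 2
next, trace(b a b a) = trace(a b) trace(a b) - trace(1)   [split at a repeated a] = z^2 - 2
trace(a b a^2 b) = trace(a) trace(b a b a) - trace(b a b)   [square of a] = x*z^2 - y*z - x
trace(a b^2 a b a) = trace(b) trace(a b a^2 b) - trace(a b a^2)   [square of b] = x*y*z^2 - x^2*z - y^2*z + z
trace(a b^2 a b) = trace(b) trace(a b a b) - trace(a b a)   [square of b] = y*z^2 - x*z - y
trace(a b a^3 b^2) = trace(a) trace(a b^2 a b a) - trace(a b^2 a b)   [square of a] = x^2*y*z^2 - x^3*z - x*y^2*z - y*z^2 + 2*x*z + y
trace(a b a^3 b) = trace(a) trace(a b a b a) - trace(a b a b)   [square of a] = x^2*z^2 - x*y*z - x^2 - z^2 + 2
next, trace(b^2 a b a^3 b) = trace(b) trace(a b a^3 b^2) - trace(a b a^3 b)   [square of b] = x^2*y^2*z^2 - x^3*y*z - x*y^3*z - x^2*z^2 - y^2*z^2 + 3*x*y*z + x^2 + y^2 + z^2 - 2
trace(a^3 b^4 a b) = trace(b) trace(b^2 a b a^3 b) - trace(b^2 a b a^3)   [square of b] = x^2*y^3*z^2 - x^3*y^2*z - x*y^4*z - 2*x^2*y*z^2 - y^3*z^2 + x^3*z + 4*x*y^2*z + x^2*y + y^3 + 2*y*z^2 - 2*x*z - 3*y
trace(b a b^-1 a^3 b^3) = trace(a^3 b^4 a) trace(b) - trace(a^3 b^4 a b)   [inverse elimination on b] = x^3*y^4*z - x^4*y^3 - x^2*y^5 - x^2*y^3*z^2 - x^3*y^2*z - x*y^4*z + x^4*y + 6*x^2*y^3 + 2*x^2*y*z^2 + y^5 + y^3*z^2 - x^3*z - 5*x^2*y - 5*y^3 - 2*y*z^2 + 2*x*z + 5*y
trace(a b a^4 b^2) = trace(a) trace(b^2 a b a^3) - trace(b^2 a b a^2)   [square of a] = x^3*y*z^2 - x^4*z - x^2*y^2*z - 2*x*y*z^2 + 3*x^2*z + y^2*z + x*y - z
trace(a b a^4 b) = trace(a) trace(a^2 b a b a) - trace(a^2 b a b)   [square of a] = x^3*z^2 - x^2*y*z - x^3 - 2*x*z^2 + y*z + 3*x
next, trace(a^3 b^3 a b a) = trace(b) trace(a b a^4 b^2) - trace(a b a^4 b)   [square of b] = x^3*y^2*z^2 - x^4*y*z - x^2*y^3*z - x^3*z^2 - 2*x*y^2*z^2 + 4*x^2*y*z + y^3*z + x^3 + x*y^2 + 2*x*z^2 - 2*y*z - 3*x
and trace(a b a b a b) = trace(b a) trace(b a b a) - trace(b^-1 a^-1)   [split at a repeated b] = z^3 - 3*z
next, trace(b^2 a b a b a) = trace(b) trace(a b a b a b) - trace(a b a b a)   [square of b] = y*z^3 - x*z^2 - 2*y*z + x
and trace(b^2 a b a b) = trace(b) trace(b a b a b) - trace(b a b a)   [square of b] = y^2*z^2 - x*y*z - y^2 - z^2 + 2
trace(a b^2 a b a b a) = trace(a) trace(b^2 a b a b a) - trace(b^2 a b a b)   [square of a] = x*y*z^3 - x^2*z^2 - y^2*z^2 - x*y*z + x^2 + y^2 + z^2 - 2
and trace(a b a b a^3 b^2) = trace(a) trace(a b^2 a b a b a) - trace(a b^2 a b a b)   [square of a] = x^2*y*z^3 - x^3*z^2 - x*y^2*z^2 - x^2*y*z - y*z^3 + x^3 + x*y^2 + 2*x*z^2 + 2*y*z - 3*x
trace(b a b a b a^2) = trace(a) trace(b a b a b a) - trace(b a b a b)   [square of a] = x*z^3 - y*z^2 - 2*x*z + y
trace(a b a b a^3 b) = trace(a) trace(b a b a b a^2) - trace(b a b a b a)   [square of a] = x^2*z^3 - x*y*z^2 - 2*x^2*z - z^3 + x*y + 3*z
trace(a^3 b^3 a b a b) = trace(b) trace(a b a b a^3 b^2) - trace(a b a b a^3 b)   [square of b] = x^2*y^2*z^3 - x^3*y*z^2 - x*y^3*z^2 - x^2*y^2*z - x^2*z^3 - y^2*z^3 + x^3*y + x*y^3 + 3*x*y*z^2 + 2*x^2*z + 2*y^2*z + z^3 - 4*x*y - 3*z
trace(b a b^-1 a^3 b^3 a) = trace(a^3 b^3 a b a) trace(b) - trace(a^3 b^3 a b a b)   [inverse elimination on b] = x^3*y^3*z^2 - x^4*y^2*z - x^2*y^4*z - x^2*y^2*z^3 - x*y^3*z^2 + 5*x^2*y^2*z + x^2*z^3 + y^4*z + y^2*z^3 - x*y*z^2 - 2*x^2*z - 4*y^2*z - z^3 + x*y + 3*z
and trace(a^-1 b a b^-1 a^3 b^3) = trace(b a b^-1 a^3 b^3) trace(a) - trace(b a b^-1 a^3 b^3 a)   [inverse elimination on a] = x^4*y^4*z - x^5*y^3 - x^3*y^5 - 2*x^3*y^3*z^2 + x^2*y^2*z^3 + x^5*y + 6*x^3*y^3 + 2*x^3*y*z^2 + x*y^5 + 2*x*y^3*z^2 - x^4*z - 5*x^2*y^2*z - x^2*z^3 - y^4*z - y^2*z^3 - 5*x^3*y - 5*x*y^3 - x*y*z^2 + 4*x^2*z + 4*y^2*z + z^3 + 4*x*y - 3*z
trace(b^-1 a^3 b^3 a^-2 b a) = trace(a^-1 b a b^-1 a^3 b^3) trace(a) - trace(a^-1 b a b^-1 a^3 b^3 a)   [inverse elimination on a] = x^5*y^4*z - x^6*y^3 - x^4*y^5 - 2*x^4*y^3*z^2 - x^3*y^4*z + x^3*y^2*z^3 + x^6*y + 7*x^4*y^3 + 2*x^4*y*z^2 + 2*x^2*y^5 + 3*x^2*y^3*z^2 - x^5*z - 4*x^3*y^2*z - x^3*z^3 - x*y^2*z^3 - 6*x^4*y - 11*x^2*y^3 - 3*x^2*y*z^2 - y^5 - y^3*z^2 + 5*x^3*z + 4*x*y^2*z + x*z^3 + 9*x^2*y + 5*y^3 + 2*y*z^2 - 5*x*z - 5*y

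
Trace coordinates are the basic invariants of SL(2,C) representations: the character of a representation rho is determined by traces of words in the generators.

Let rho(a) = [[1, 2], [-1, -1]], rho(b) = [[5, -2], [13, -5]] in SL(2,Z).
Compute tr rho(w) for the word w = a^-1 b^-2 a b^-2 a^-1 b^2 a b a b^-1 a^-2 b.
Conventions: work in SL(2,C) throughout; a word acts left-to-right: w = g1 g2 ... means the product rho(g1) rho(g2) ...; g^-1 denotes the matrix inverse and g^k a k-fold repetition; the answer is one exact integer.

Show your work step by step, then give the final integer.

rho(a^-1) = [[-1, -2], [1, 1]]
... * rho(b^-1) = [[-5, 2], [-13, 5]]  ->  [[31, -12], [-18, 7]]
... * rho(b^-1) = [[-5, 2], [-13, 5]]  ->  [[1, 2], [-1, -1]]
... * rho(a) = [[1, 2], [-1, -1]]  ->  [[-1, 0], [0, -1]]
... * rho(b^-1) = [[-5, 2], [-13, 5]]  ->  [[5, -2], [13, -5]]
... * rho(b^-1) = [[-5, 2], [-13, 5]]  ->  [[1, 0], [0, 1]]
... * rho(a^-1) = [[-1, -2], [1, 1]]  ->  [[-1, -2], [1, 1]]
... * rho(b) = [[5, -2], [13, -5]]  ->  [[-31, 12], [18, -7]]
... * rho(b) = [[5, -2], [13, -5]]  ->  [[1, 2], [-1, -1]]
... * rho(a) = [[1, 2], [-1, -1]]  ->  [[-1, 0], [0, -1]]
... * rho(b) = [[5, -2], [13, -5]]  ->  [[-5, 2], [-13, 5]]
... * rho(a) = [[1, 2], [-1, -1]]  ->  [[-7, -12], [-18, -31]]
... * rho(b^-1) = [[-5, 2], [-13, 5]]  ->  [[191, -74], [493, -191]]
... * rho(a^-1) = [[-1, -2], [1, 1]]  ->  [[-265, -456], [-684, -1177]]
... * rho(a^-1) = [[-1, -2], [1, 1]]  ->  [[-191, 74], [-493, 191]]
... * rho(b) = [[5, -2], [13, -5]]  ->  [[7, 12], [18, 31]]
tr = 7 + 31 = 38

38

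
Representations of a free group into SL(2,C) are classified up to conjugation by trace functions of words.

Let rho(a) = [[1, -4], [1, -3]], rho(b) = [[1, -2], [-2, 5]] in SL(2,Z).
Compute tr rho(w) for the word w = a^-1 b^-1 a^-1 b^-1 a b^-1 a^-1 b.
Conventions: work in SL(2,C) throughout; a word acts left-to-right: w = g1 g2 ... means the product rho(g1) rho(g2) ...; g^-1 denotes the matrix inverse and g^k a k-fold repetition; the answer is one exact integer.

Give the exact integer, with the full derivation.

-70

rho(a^-1) = [[-3, 4], [-1, 1]]
... * rho(b^-1) = [[5, 2], [2, 1]]  ->  [[-7, -2], [-3, -1]]
... * rho(a^-1) = [[-3, 4], [-1, 1]]  ->  [[23, -30], [10, -13]]
... * rho(b^-1) = [[5, 2], [2, 1]]  ->  [[55, 16], [24, 7]]
... * rho(a) = [[1, -4], [1, -3]]  ->  [[71, -268], [31, -117]]
... * rho(b^-1) = [[5, 2], [2, 1]]  ->  [[-181, -126], [-79, -55]]
... * rho(a^-1) = [[-3, 4], [-1, 1]]  ->  [[669, -850], [292, -371]]
... * rho(b) = [[1, -2], [-2, 5]]  ->  [[2369, -5588], [1034, -2439]]
tr = 2369 + -2439 = -70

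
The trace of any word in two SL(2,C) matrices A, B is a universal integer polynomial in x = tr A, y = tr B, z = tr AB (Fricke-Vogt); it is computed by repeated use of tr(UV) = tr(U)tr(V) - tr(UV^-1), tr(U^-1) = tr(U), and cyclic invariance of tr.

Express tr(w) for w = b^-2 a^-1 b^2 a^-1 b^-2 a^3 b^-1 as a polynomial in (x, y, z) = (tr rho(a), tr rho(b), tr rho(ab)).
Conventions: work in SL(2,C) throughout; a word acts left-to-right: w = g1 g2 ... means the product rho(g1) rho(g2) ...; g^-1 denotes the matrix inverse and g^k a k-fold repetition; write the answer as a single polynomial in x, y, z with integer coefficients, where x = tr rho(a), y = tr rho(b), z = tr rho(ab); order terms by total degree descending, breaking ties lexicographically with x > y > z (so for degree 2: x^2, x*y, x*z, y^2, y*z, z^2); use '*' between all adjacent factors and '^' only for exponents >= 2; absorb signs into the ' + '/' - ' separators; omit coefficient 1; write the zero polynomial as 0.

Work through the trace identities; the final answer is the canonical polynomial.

tr(a^2) = tr(a)*tr(a) - tr(1) = x^2 - 2
reduce: tr(a^3) = tr(a)*tr(a^2) - tr(a) = x^3 - 3*x
reduce: tr(a b a) = tr(a)*tr(b a) - tr(b) = x*z - y
tr(b a^3) = tr(a)*tr(a b a) - tr(a b) = x^2*z - x*y - z
tr(a b a^3) = tr(a)*tr(b a^3) - tr(b a^2) = x^3*z - x^2*y - 2*x*z + y
so tr(b a b a) = tr(a b)*tr(a b) - tr(1) = z^2 - 2
tr(b a b) = tr(b)*tr(a b) - tr(a) = y*z - x
reduce: tr(a b a b a) = tr(a)*tr(b a b a) - tr(b a b) = x*z^2 - y*z - x
reduce: tr(a b a^3 b) = tr(a)*tr(a b a b a) - tr(a b a b) = x^2*z^2 - x*y*z - x^2 - z^2 + 2
tr(b a^3 b^-1 a) = tr(a b a^3)*tr(b) - tr(a b a^3 b) = x^3*y*z - x^2*y^2 - x^2*z^2 - x*y*z + x^2 + y^2 + z^2 - 2
so tr(a^3 b^-1 a^-1 b) = tr(b a^3 b^-1)*tr(a) - tr(b a^3 b^-1 a) = -x^3*y*z + x^4 + x^2*y^2 + x^2*z^2 + x*y*z - 4*x^2 - y^2 - z^2 + 2
so tr(a^2 b^2 a) = tr(b)*tr(a^3 b) - tr(a^3) = x^2*y*z - x^3 - x*y^2 - y*z + 3*x
so tr(b^2 a b a) = tr(b)*tr(a b a b) - tr(a b a) = y*z^2 - x*z - y
reduce: tr(b^2 a b) = tr(b)*tr(a b^2) - tr(a b) = y^2*z - x*y - z
tr(a^2 b^2 a b) = tr(a)*tr(b^2 a b a) - tr(b^2 a b) = x*y*z^2 - x^2*z - y^2*z + z
tr(b^2 a b^-1 a^2) = tr(a^2 b^2 a)*tr(b) - tr(a^2 b^2 a b) = x^2*y^2*z - x^3*y - x*y^3 - x*y*z^2 + x^2*z + 3*x*y - z
reduce: tr(b^2) = tr(b)*tr(b) - tr(1) = y^2 - 2
tr(a^2 b^2) = tr(a)*tr(b^2 a) - tr(b^2) = x*y*z - x^2 - y^2 + 2
so tr(b a^4 b) = tr(a)*tr(a^2 b^2 a) - tr(a^2 b^2) = x^3*y*z - x^4 - x^2*y^2 - 2*x*y*z + 4*x^2 + y^2 - 2
tr(b^2 a^4 b) = tr(b)*tr(b a^4 b) - tr(b a^4) = x^3*y^2*z - x^4*y - x^2*y^3 - x^3*z - 2*x*y^2*z + 5*x^2*y + y^3 + 2*x*z - 3*y
tr(a b a b^2 a) = tr(a)*tr(b a b^2 a) - tr(b a b^2) = x*y*z^2 - x^2*z - y^2*z + z
tr(a b a b^2 a^2) = tr(a)*tr(a b a b^2 a) - tr(a b a b^2) = x^2*y*z^2 - x^3*z - x*y^2*z - y*z^2 + 2*x*z + y
tr(b^2 a^4 b a) = tr(a)*tr(a b a b^2 a^2) - tr(a b a b^2 a) = x^3*y*z^2 - x^4*z - x^2*y^2*z - 2*x*y*z^2 + 3*x^2*z + y^2*z + x*y - z
reduce: tr(a^3 b a^-1 b^2 a) = tr(b^2 a^4 b)*tr(a) - tr(b^2 a^4 b a) = x^4*y^2*z - x^5*y - x^3*y^3 - x^3*y*z^2 - x^2*y^2*z + 5*x^3*y + x*y^3 + 2*x*y*z^2 - x^2*z - y^2*z - 4*x*y + z
tr(a b a^3 b^2) = tr(a)*tr(b^2 a b a^2) - tr(b^2 a b a) = x^2*y*z^2 - x^3*z - x*y^2*z - y*z^2 + 2*x*z + y
so tr(b^2 a b a^3 b) = tr(b)*tr(a b a^3 b^2) - tr(a b a^3 b) = x^2*y^2*z^2 - x^3*y*z - x*y^3*z - x^2*z^2 - y^2*z^2 + 3*x*y*z + x^2 + y^2 + z^2 - 2
reduce: tr(b a b a b a) = tr(b a b a)*tr(b a) - tr(a b) = z^3 - 3*z
tr(a b a^2 b a b) = tr(a)*tr(b a b a b a) - tr(b a b a b) = x*z^3 - y*z^2 - 2*x*z + y
so tr(a b a^2 b a) = tr(a)*tr(b a^2 b a) - tr(b a^2 b) = x^2*z^2 - 2*x*y*z + y^2 - 2
reduce: tr(b a b^2 a b a^2) = tr(b)*tr(a b a^2 b a b) - tr(a b a^2 b a) = x*y*z^3 - x^2*z^2 - y^2*z^2 + 2
tr(b a b^2 a b a) = tr(b)*tr(a b a b a b) - tr(a b a b a) = y*z^3 - x*z^2 - 2*y*z + x
tr(b^2 a b a^3 b a) = tr(a)*tr(b a b^2 a b a^2) - tr(b a b^2 a b a) = x^2*y*z^3 - x^3*z^2 - x*y^2*z^2 - y*z^3 + x*z^2 + 2*y*z + x
tr(a^3 b a^-1 b^2 a b) = tr(b^2 a b a^3 b)*tr(a) - tr(b^2 a b a^3 b a) = x^3*y^2*z^2 - x^4*y*z - x^2*y^3*z - x^2*y*z^3 + 3*x^2*y*z + y*z^3 + x^3 + x*y^2 - 2*y*z - 3*x
tr(a^-1 b^2 a b^-1 a^3 b) = tr(a^3 b a^-1 b^2 a)*tr(b) - tr(a^3 b a^-1 b^2 a b) = x^4*y^3*z - x^5*y^2 - x^3*y^4 - 2*x^3*y^2*z^2 + x^4*y*z + x^2*y*z^3 + 5*x^3*y^2 + x*y^4 + 2*x*y^2*z^2 - 4*x^2*y*z - y^3*z - y*z^3 - x^3 - 5*x*y^2 + 3*y*z + 3*x
tr(b^-1 a^3 b^-1 a^-1 b^2 a) = tr(a^-1 b^2 a b^-1 a^3)*tr(b) - tr(a^-1 b^2 a b^-1 a^3 b) = -x^4*y^3*z + x^5*y^2 + x^3*y^4 + 2*x^3*y^2*z^2 - x^4*y*z + x^2*y^3*z - x^2*y*z^3 - 6*x^3*y^2 - 2*x*y^4 - 3*x*y^2*z^2 + 5*x^2*y*z + y^3*z + y*z^3 + x^3 + 8*x*y^2 - 4*y*z - 3*x
so tr(b^-1 a^-1 b^2 a^-1 b^-1 a^3) = tr(b^-1 a^3 b^-1 a^-1 b^2)*tr(a) - tr(b^-1 a^3 b^-1 a^-1 b^2 a) = x^4*y^3*z - x^5*y^2 - x^3*y^4 - 2*x^3*y^2*z^2 - x^2*y^3*z + x^2*y*z^3 + x^5 + 7*x^3*y^2 + x^3*z^2 + 2*x*y^4 + 3*x*y^2*z^2 - 4*x^2*y*z - y^3*z - y*z^3 - 5*x^3 - 9*x*y^2 - x*z^2 + 4*y*z + 5*x
tr(b a^2 b^2) = tr(b)*tr(b a^2 b) - tr(b a^2) = x*y^2*z - x^2*y - y^3 - x*z + 3*y
so tr(a^2 b^2 a^-1 b) = tr(b a^2 b^2)*tr(a) - tr(b a^2 b^2 a) = x^2*y^2*z - x^3*y - x*y^3 - x*y*z^2 + y^2*z + 3*x*y - z
so tr(b^2 a^-1 b^-1 a^2) = tr(a^2 b^2 a^-1)*tr(b) - tr(a^2 b^2 a^-1 b) = -x^2*y^2*z + x^3*y + x*y^3 + x*y*z^2 - 4*x*y + z
reduce: tr(a^-1 b^2 a^-1 b^-1 a^3 b^-2) = tr(b^-1 a^-1 b^2 a^-1 b^-1 a^3)*tr(b) - tr(b^-1 a^-1 b^2 a^-1 b^-1 a^3 b) = x^4*y^4*z - x^5*y^3 - x^3*y^5 - 2*x^3*y^3*z^2 - x^2*y^4*z + x^2*y^2*z^3 + x^5*y + 7*x^3*y^3 + x^3*y*z^2 + 2*x*y^5 + 3*x*y^3*z^2 - 3*x^2*y^2*z - y^4*z - y^2*z^3 - 6*x^3*y - 10*x*y^3 - 2*x*y*z^2 + 4*y^2*z + 9*x*y - z
tr(a^3 b^-3 a^-1 b^2 a^-1 b^-1) = tr(a^-1 b^2 a^-1 b^-1 a^3 b^-2)*tr(b) - tr(a^-1 b^2 a^-1 b^-1 a^3 b^-1) = x^4*y^5*z - x^5*y^4 - x^3*y^6 - 2*x^3*y^4*z^2 - x^4*y^3*z - x^2*y^5*z + x^2*y^3*z^3 + 2*x^5*y^2 + 8*x^3*y^4 + 3*x^3*y^2*z^2 + 2*x*y^6 + 3*x*y^4*z^2 - 2*x^2*y^3*z - x^2*y*z^3 - y^5*z - y^3*z^3 - x^5 - 13*x^3*y^2 - x^3*z^2 - 12*x*y^4 - 5*x*y^2*z^2 + 4*x^2*y*z + 5*y^3*z + y*z^3 + 5*x^3 + 18*x*y^2 + x*z^2 - 5*y*z - 5*x
tr(b^2 a^2 b^-1 a) = tr(a b^2 a^2)*tr(b) - tr(a b^2 a^2 b) = x^2*y^2*z - x^3*y - x*y^3 - x*y*z^2 + x^2*z + 3*x*y - z
so tr(b^-1 a^-1 b^2 a^2) = tr(b^2 a^2 b^-1)*tr(a) - tr(b^2 a^2 b^-1 a) = -x^2*y^2*z + x^3*y + x*y^3 + x*y*z^2 - 4*x*y + z
tr(a^-1 b^2 a^2 b^-2) = tr(b^-1 a^-1 b^2 a^2)*tr(b) - tr(b^-1 a^-1 b^2 a^2 b) = -x^2*y^3*z + x^3*y^2 + x*y^4 + x*y^2*z^2 - 4*x*y^2 + x
reduce: tr(a^2 b^-3 a^-1 b^2) = tr(a^-1 b^2 a^2 b^-2)*tr(b) - tr(a^-1 b^2 a^2 b^-1) = -x^2*y^4*z + x^3*y^3 + x*y^5 + x*y^3*z^2 + x^2*y^2*z - x^3*y - 5*x*y^3 - x*y*z^2 + 5*x*y - z
reduce: tr(b^-2 a^-1 b^2 a^-1 b^-2 a^3 b^-1) = tr(a^3 b^-3 a^-1 b^2 a^-1 b^-1)*tr(b) - tr(a^3 b^-3 a^-1 b^2 a^-1) = x^4*y^6*z - x^5*y^5 - x^3*y^7 - 2*x^3*y^5*z^2 - x^4*y^4*z - x^2*y^6*z + x^2*y^4*z^3 + 2*x^5*y^3 + 8*x^3*y^5 + 3*x^3*y^3*z^2 + 2*x*y^7 + 3*x*y^5*z^2 - x^2*y^4*z - x^2*y^2*z^3 - y^6*z - y^4*z^3 - x^5*y - 14*x^3*y^3 - x^3*y*z^2 - 13*x*y^5 - 6*x*y^3*z^2 + 3*x^2*y^2*z + 5*y^4*z + y^2*z^3 + 6*x^3*y + 23*x*y^3 + 2*x*y*z^2 - 5*y^2*z - 10*x*y + z

x^4*y^6*z - x^5*y^5 - x^3*y^7 - 2*x^3*y^5*z^2 - x^4*y^4*z - x^2*y^6*z + x^2*y^4*z^3 + 2*x^5*y^3 + 8*x^3*y^5 + 3*x^3*y^3*z^2 + 2*x*y^7 + 3*x*y^5*z^2 - x^2*y^4*z - x^2*y^2*z^3 - y^6*z - y^4*z^3 - x^5*y - 14*x^3*y^3 - x^3*y*z^2 - 13*x*y^5 - 6*x*y^3*z^2 + 3*x^2*y^2*z + 5*y^4*z + y^2*z^3 + 6*x^3*y + 23*x*y^3 + 2*x*y*z^2 - 5*y^2*z - 10*x*y + z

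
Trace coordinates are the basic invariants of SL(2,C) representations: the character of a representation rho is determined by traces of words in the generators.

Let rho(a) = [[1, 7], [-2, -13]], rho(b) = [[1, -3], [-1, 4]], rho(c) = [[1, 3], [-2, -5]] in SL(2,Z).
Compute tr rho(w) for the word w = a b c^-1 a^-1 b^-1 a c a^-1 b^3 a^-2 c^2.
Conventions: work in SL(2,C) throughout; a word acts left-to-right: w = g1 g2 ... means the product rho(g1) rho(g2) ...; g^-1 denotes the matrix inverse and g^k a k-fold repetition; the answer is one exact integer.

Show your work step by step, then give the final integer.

671394350

rho(a) = [[1, 7], [-2, -13]]
... * rho(b) = [[1, -3], [-1, 4]]  ->  [[-6, 25], [11, -46]]
... * rho(c^-1) = [[-5, -3], [2, 1]]  ->  [[80, 43], [-147, -79]]
... * rho(a^-1) = [[-13, -7], [2, 1]]  ->  [[-954, -517], [1753, 950]]
... * rho(b^-1) = [[4, 3], [1, 1]]  ->  [[-4333, -3379], [7962, 6209]]
... * rho(a) = [[1, 7], [-2, -13]]  ->  [[2425, 13596], [-4456, -24983]]
... * rho(c) = [[1, 3], [-2, -5]]  ->  [[-24767, -60705], [45510, 111547]]
... * rho(a^-1) = [[-13, -7], [2, 1]]  ->  [[200561, 112664], [-368536, -207023]]
... * rho(b) = [[1, -3], [-1, 4]]  ->  [[87897, -151027], [-161513, 277516]]
... * rho(b) = [[1, -3], [-1, 4]]  ->  [[238924, -867799], [-439029, 1594603]]
... * rho(b) = [[1, -3], [-1, 4]]  ->  [[1106723, -4187968], [-2033632, 7695499]]
... * rho(a^-1) = [[-13, -7], [2, 1]]  ->  [[-22763335, -11935029], [41828214, 21930923]]
... * rho(a^-1) = [[-13, -7], [2, 1]]  ->  [[272053297, 147408316], [-499904936, -270866575]]
... * rho(c) = [[1, 3], [-2, -5]]  ->  [[-22763335, 79118311], [41828214, -145381933]]
... * rho(c) = [[1, 3], [-2, -5]]  ->  [[-180999957, -463881560], [332592080, 852394307]]
tr = -180999957 + 852394307 = 671394350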